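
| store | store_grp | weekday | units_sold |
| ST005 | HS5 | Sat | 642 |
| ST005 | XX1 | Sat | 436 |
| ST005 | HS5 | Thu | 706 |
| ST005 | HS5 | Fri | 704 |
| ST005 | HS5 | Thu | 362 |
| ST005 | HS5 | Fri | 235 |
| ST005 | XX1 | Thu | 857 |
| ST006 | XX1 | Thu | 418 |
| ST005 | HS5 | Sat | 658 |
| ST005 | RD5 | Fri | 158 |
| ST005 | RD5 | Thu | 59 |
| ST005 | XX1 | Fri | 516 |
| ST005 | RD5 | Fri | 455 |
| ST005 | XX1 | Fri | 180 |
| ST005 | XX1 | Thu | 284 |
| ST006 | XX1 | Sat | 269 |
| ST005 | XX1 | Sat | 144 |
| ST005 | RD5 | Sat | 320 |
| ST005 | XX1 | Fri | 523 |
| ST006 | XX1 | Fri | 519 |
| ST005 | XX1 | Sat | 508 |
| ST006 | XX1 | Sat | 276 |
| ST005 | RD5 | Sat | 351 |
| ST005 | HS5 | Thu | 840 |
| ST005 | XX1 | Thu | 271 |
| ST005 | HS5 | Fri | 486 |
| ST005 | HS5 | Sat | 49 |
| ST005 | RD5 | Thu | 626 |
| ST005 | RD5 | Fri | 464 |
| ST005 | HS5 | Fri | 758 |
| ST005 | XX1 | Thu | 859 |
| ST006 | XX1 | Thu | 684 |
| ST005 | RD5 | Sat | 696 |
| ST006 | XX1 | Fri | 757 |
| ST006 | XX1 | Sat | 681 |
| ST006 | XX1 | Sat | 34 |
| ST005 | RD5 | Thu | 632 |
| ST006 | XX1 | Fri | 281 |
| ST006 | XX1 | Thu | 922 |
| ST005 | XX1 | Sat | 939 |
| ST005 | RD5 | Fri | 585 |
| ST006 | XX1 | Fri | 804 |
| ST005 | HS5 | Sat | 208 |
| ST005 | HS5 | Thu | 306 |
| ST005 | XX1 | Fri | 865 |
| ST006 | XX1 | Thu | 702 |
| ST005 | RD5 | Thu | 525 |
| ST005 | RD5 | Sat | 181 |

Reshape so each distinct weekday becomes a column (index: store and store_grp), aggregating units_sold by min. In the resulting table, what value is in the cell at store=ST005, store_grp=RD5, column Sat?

Rows with store=ST005, store_grp=RD5 and weekday=Sat: units_sold values are 320, 351, 696, 181.
min(320, 351, 696, 181) = 181.

181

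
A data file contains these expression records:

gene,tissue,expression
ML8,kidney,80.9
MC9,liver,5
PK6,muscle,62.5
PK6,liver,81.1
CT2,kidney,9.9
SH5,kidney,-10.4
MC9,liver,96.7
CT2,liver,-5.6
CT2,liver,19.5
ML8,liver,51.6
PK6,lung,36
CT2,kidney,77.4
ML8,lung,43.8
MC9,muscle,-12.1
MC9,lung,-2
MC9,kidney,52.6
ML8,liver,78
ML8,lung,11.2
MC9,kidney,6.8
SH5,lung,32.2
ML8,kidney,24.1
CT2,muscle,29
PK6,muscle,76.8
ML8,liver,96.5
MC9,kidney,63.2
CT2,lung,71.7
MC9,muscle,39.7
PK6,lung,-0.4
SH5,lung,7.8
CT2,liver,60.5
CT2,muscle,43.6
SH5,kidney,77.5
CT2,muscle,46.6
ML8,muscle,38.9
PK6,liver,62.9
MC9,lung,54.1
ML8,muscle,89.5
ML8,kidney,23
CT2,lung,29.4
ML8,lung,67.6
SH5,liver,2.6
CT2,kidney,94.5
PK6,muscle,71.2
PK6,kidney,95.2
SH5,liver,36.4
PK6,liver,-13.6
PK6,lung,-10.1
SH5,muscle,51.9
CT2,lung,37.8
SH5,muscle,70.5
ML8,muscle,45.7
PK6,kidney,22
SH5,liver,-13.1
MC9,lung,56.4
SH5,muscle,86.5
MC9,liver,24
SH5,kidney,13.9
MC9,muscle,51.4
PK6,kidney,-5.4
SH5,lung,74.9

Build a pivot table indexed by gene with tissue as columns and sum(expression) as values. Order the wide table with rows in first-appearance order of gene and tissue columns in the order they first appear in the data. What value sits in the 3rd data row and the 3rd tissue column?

With rows in first-appearance order of gene, row 3 is gene=PK6. tissue columns in first-appearance order: kidney, liver, muscle, lung; column 3 is muscle.
Long rows with gene=PK6, tissue=muscle: 62.5 + 76.8 + 71.2 = 210.5.

210.5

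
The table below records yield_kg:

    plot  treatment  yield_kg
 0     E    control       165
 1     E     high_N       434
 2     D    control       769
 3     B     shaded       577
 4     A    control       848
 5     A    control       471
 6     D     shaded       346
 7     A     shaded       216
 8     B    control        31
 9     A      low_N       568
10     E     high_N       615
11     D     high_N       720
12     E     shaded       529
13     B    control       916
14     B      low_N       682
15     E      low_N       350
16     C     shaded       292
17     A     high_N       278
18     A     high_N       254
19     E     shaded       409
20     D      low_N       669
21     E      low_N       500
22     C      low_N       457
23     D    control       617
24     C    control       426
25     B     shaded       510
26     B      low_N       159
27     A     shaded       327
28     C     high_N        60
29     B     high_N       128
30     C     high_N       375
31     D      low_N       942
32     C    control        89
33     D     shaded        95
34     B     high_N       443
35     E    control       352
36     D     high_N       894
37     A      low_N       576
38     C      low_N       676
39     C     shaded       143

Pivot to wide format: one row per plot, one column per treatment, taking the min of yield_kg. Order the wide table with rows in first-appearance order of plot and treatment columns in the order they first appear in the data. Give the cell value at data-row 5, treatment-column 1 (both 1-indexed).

89

With rows in first-appearance order of plot, row 5 is plot=C. treatment columns in first-appearance order: control, high_N, shaded, low_N; column 1 is control.
Long rows with plot=C, treatment=control: min(426, 89) = 89.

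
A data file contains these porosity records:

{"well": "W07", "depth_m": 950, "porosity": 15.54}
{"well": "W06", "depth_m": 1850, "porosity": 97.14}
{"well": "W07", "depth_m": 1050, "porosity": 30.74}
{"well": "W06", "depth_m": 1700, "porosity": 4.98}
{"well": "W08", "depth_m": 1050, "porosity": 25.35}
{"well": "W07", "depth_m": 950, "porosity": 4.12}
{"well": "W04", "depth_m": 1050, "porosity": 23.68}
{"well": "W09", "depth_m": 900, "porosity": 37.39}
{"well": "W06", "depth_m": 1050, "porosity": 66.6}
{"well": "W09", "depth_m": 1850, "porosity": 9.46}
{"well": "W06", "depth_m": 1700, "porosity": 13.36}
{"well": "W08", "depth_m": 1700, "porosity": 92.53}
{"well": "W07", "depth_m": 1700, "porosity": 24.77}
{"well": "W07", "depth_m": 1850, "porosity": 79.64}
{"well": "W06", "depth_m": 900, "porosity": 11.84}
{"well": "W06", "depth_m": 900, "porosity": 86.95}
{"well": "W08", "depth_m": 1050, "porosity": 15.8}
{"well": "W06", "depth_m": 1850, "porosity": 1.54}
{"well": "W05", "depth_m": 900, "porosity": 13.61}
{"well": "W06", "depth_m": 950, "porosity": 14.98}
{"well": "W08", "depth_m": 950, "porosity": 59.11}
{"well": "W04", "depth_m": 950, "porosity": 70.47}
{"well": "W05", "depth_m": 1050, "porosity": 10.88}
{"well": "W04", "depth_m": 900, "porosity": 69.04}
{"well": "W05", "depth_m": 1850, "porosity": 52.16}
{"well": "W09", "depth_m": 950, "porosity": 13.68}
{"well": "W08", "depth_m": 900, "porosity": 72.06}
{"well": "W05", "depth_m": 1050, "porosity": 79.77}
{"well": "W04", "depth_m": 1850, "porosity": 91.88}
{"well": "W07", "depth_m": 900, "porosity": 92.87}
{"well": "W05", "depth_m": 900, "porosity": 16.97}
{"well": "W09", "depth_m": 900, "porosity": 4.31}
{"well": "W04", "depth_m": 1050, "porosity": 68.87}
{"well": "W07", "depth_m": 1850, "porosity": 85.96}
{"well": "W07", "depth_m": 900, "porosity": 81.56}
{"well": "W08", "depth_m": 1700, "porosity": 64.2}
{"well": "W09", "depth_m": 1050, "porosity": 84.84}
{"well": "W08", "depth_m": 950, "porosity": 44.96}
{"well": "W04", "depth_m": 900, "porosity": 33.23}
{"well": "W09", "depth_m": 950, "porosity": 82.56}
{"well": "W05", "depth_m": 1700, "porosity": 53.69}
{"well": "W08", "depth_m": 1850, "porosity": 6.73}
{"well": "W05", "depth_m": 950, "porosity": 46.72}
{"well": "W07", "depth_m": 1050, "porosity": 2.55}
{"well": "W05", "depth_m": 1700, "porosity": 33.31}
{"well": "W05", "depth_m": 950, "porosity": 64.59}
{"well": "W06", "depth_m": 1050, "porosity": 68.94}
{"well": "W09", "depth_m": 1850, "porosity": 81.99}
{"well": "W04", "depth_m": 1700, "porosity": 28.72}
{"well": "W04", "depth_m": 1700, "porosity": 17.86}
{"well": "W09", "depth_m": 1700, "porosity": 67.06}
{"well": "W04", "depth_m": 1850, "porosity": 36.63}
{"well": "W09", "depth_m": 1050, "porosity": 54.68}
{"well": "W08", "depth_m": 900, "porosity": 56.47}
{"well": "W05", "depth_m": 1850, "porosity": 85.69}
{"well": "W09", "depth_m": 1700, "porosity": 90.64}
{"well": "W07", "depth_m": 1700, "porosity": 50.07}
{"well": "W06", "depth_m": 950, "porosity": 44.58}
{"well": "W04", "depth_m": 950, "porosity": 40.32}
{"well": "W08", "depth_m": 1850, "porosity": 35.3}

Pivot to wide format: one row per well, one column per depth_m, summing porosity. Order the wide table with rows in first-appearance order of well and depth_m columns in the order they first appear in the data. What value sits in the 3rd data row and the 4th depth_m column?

156.73

With rows in first-appearance order of well, row 3 is well=W08. depth_m columns in first-appearance order: 950, 1850, 1050, 1700, 900; column 4 is 1700.
Long rows with well=W08, depth_m=1700: 92.53 + 64.2 = 156.73.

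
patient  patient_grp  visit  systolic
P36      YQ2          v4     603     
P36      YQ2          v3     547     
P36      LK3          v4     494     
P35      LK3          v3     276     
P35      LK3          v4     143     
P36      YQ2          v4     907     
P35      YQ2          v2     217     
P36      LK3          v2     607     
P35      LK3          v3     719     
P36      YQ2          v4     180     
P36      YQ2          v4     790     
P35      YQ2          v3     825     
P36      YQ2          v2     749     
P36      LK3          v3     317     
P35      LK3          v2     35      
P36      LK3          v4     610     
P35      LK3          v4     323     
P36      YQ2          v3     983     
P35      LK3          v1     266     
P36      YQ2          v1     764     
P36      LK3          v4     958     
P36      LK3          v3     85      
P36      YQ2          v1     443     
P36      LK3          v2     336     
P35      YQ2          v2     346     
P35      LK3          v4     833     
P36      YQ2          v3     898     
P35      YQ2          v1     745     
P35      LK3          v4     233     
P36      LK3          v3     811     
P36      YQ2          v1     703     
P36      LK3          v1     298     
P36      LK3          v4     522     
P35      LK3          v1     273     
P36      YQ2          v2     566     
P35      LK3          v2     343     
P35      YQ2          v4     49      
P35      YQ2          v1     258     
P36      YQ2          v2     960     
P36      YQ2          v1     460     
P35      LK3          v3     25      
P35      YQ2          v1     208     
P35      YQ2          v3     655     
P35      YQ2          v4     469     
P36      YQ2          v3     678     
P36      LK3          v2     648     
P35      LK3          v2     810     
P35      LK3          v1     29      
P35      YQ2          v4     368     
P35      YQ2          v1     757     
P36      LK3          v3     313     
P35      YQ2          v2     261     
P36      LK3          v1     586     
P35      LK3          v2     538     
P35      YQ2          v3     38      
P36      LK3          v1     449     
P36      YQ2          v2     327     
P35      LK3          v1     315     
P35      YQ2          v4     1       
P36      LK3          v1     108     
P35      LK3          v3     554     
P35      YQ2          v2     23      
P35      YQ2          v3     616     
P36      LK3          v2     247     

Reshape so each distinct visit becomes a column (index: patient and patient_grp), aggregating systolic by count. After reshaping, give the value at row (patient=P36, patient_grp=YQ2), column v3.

4

Rows with patient=P36, patient_grp=YQ2 and visit=v3: systolic values are 547, 983, 898, 678.
4 rows match — count = 4.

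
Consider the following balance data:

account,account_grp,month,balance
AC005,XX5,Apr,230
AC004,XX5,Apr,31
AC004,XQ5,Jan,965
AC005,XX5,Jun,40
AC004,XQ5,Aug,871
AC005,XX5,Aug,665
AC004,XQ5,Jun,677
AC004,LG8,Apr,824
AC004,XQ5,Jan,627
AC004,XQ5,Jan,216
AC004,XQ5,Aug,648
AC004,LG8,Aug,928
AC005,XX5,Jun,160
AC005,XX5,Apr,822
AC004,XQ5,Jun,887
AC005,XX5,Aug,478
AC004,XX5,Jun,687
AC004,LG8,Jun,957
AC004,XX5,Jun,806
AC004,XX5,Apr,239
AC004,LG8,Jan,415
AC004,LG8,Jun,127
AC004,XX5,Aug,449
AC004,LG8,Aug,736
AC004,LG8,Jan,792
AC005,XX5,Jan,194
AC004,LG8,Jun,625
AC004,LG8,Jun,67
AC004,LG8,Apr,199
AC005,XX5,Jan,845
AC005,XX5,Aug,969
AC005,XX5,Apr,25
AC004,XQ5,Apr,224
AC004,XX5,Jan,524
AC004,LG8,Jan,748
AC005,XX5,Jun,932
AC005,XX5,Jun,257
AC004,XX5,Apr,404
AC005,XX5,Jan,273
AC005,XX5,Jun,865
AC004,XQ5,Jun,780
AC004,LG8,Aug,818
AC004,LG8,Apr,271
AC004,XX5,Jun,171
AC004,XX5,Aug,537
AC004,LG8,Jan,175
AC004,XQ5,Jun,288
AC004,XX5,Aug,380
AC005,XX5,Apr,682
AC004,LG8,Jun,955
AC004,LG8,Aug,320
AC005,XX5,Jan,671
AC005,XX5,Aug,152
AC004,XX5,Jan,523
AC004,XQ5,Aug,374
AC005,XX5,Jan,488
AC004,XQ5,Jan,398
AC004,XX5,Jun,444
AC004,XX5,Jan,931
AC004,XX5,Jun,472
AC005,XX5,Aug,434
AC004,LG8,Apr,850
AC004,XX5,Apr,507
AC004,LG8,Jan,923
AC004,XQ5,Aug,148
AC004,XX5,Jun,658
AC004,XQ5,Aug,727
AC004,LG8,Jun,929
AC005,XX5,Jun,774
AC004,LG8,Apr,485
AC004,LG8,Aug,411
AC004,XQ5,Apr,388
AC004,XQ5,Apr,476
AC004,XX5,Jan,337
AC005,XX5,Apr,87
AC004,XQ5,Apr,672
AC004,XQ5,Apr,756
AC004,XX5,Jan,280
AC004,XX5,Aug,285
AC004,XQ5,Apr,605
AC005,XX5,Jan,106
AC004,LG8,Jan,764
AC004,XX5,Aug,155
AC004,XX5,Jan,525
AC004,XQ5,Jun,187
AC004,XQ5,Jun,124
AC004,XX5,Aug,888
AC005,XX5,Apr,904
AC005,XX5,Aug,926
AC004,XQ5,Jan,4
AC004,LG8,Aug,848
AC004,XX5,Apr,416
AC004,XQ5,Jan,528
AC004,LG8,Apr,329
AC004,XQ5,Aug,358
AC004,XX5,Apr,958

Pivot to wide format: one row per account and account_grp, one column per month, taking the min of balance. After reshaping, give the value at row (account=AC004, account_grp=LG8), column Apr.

Rows with account=AC004, account_grp=LG8 and month=Apr: balance values are 824, 199, 271, 850, 485, 329.
min(824, 199, 271, 850, 485, 329) = 199.

199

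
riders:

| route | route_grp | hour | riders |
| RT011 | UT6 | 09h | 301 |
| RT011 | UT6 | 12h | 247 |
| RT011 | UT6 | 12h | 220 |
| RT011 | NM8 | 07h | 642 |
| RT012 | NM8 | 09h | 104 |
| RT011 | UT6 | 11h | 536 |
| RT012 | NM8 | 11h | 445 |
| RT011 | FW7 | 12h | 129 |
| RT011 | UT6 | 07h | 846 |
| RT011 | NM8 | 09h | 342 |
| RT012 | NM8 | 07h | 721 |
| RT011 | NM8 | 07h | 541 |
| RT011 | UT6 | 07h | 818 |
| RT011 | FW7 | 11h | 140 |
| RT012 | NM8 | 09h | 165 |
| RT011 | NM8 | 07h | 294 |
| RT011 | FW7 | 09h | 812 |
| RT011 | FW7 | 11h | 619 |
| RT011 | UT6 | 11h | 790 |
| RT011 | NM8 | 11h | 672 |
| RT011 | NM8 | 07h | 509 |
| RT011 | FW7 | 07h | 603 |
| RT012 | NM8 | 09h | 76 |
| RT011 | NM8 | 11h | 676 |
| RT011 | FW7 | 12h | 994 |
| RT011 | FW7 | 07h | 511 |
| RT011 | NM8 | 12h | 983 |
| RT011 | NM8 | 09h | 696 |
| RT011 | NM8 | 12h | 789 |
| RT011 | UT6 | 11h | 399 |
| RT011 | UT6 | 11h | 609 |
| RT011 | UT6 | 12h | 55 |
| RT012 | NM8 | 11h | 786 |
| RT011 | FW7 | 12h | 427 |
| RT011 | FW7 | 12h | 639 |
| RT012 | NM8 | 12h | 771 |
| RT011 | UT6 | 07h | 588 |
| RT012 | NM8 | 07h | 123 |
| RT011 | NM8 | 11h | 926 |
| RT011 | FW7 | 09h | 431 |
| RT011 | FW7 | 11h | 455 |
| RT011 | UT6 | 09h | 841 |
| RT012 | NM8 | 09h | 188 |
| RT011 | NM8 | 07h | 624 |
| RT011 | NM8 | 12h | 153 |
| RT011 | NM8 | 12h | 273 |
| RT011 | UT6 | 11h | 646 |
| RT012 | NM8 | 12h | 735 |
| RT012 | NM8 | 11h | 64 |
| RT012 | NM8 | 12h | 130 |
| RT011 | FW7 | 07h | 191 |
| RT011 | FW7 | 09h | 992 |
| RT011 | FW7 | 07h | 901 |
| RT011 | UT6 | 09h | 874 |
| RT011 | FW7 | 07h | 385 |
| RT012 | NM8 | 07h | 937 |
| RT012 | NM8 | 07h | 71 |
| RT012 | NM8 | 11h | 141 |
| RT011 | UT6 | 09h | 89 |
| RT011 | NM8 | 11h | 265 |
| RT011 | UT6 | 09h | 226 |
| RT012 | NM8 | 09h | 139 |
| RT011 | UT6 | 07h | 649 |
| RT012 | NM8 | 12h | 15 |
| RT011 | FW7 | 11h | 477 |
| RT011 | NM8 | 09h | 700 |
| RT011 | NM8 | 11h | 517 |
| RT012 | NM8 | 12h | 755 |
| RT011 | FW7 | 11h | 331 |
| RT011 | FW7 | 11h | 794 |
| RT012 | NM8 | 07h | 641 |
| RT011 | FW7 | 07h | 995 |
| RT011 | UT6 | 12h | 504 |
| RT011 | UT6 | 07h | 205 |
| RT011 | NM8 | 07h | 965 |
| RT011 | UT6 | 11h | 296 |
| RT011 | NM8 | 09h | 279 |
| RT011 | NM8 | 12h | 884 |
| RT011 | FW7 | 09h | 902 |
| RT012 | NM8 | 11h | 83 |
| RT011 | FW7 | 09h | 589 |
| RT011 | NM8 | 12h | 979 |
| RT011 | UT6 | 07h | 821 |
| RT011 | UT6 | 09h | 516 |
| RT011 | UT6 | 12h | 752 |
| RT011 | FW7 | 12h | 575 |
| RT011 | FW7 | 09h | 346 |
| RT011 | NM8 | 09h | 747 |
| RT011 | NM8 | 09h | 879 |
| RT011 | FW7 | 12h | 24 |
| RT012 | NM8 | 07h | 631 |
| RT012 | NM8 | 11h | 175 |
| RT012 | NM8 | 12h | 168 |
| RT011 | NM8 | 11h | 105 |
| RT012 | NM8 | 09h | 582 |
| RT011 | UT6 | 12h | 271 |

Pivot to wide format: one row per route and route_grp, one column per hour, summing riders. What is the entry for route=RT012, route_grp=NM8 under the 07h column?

Rows with route=RT012, route_grp=NM8 and hour=07h: riders values are 721, 123, 937, 71, 641, 631.
721 + 123 + 937 + 71 + 641 + 631 = 3124.

3124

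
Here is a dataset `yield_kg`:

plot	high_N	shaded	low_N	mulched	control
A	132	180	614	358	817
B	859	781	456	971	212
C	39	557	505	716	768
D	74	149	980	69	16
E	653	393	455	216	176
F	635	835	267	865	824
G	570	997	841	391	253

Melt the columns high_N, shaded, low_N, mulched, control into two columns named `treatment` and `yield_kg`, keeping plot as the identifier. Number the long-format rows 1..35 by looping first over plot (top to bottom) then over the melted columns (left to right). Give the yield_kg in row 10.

212

35 rows total (7 × 5). Row 10: index ⌊(10-1)/5⌋ = 1 into plot → B; (10-1) mod 5 = 4 into the melted columns → control.
So row 10 is (B, control, 212); yield_kg = 212.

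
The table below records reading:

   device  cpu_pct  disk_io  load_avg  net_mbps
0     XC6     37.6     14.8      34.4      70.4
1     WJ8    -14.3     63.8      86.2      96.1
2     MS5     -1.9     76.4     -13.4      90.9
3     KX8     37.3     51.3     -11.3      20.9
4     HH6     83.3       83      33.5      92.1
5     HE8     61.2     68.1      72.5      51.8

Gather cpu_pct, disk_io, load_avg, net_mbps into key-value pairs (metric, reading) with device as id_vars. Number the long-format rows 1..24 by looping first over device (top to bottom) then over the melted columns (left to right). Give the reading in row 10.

24 rows total (6 × 4). Row 10: index ⌊(10-1)/4⌋ = 2 into device → MS5; (10-1) mod 4 = 1 into the melted columns → disk_io.
So row 10 is (MS5, disk_io, 76.4); reading = 76.4.

76.4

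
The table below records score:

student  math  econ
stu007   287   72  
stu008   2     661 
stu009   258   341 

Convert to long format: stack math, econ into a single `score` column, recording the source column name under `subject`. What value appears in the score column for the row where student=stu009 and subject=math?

Unpivoting turns each (student, wide-column) pair into one long row.
The wide cell at row stu009, column math holds 258, so the long row (stu009, math) has score=258.

258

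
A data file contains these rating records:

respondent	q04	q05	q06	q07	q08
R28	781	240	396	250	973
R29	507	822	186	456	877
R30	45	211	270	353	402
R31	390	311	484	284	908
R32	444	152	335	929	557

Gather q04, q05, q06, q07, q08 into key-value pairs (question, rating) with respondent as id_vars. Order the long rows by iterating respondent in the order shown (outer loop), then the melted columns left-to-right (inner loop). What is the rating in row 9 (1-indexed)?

456

25 rows total (5 × 5). Row 9: index ⌊(9-1)/5⌋ = 1 into respondent → R29; (9-1) mod 5 = 3 into the melted columns → q07.
So row 9 is (R29, q07, 456); rating = 456.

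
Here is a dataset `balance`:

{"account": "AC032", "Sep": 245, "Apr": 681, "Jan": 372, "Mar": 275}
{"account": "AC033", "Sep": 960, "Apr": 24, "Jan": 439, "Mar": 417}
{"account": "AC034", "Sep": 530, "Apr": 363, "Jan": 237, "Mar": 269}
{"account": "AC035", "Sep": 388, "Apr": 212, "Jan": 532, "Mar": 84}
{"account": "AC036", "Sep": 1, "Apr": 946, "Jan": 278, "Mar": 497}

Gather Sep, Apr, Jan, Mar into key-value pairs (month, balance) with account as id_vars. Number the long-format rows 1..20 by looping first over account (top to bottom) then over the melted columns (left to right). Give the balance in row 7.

20 rows total (5 × 4). Row 7: index ⌊(7-1)/4⌋ = 1 into account → AC033; (7-1) mod 4 = 2 into the melted columns → Jan.
So row 7 is (AC033, Jan, 439); balance = 439.

439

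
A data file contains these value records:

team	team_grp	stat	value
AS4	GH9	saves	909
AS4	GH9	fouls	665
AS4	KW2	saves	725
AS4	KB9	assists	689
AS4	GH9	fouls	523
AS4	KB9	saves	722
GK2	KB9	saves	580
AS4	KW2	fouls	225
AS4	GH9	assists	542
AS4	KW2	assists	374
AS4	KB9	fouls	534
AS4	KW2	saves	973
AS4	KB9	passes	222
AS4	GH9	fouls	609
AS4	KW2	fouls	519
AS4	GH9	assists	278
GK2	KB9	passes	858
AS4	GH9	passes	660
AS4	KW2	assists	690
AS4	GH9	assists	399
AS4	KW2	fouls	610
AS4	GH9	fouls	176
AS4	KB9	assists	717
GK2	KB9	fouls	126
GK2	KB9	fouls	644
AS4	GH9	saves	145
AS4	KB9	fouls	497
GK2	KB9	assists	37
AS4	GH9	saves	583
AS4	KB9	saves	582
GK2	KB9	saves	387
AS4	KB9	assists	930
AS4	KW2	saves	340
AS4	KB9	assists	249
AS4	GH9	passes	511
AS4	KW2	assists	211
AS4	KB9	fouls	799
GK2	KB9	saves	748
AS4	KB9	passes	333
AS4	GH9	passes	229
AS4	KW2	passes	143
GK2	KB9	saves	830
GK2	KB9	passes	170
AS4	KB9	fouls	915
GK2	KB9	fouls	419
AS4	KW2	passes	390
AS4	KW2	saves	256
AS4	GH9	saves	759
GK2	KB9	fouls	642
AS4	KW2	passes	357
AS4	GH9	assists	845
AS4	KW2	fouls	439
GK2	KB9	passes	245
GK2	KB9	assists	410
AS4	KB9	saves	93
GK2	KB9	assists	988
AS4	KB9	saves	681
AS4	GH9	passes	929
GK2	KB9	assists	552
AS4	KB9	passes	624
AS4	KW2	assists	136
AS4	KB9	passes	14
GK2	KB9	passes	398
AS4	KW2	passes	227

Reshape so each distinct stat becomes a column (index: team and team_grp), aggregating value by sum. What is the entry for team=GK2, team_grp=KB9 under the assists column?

Rows with team=GK2, team_grp=KB9 and stat=assists: value values are 37, 410, 988, 552.
37 + 410 + 988 + 552 = 1987.

1987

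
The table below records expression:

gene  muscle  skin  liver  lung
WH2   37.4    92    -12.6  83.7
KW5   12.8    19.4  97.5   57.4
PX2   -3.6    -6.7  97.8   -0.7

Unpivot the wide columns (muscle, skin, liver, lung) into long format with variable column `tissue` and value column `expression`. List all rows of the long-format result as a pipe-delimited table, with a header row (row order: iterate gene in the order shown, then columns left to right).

| gene | tissue | expression |
| WH2 | muscle | 37.4 |
| WH2 | skin | 92 |
| WH2 | liver | -12.6 |
| WH2 | lung | 83.7 |
| KW5 | muscle | 12.8 |
| KW5 | skin | 19.4 |
| KW5 | liver | 97.5 |
| KW5 | lung | 57.4 |
| PX2 | muscle | -3.6 |
| PX2 | skin | -6.7 |
| PX2 | liver | 97.8 |
| PX2 | lung | -0.7 |

Each (gene, column) pair becomes one row: 3 × 4 = 12 rows.
For example, (WH2, muscle) → expression=37.4.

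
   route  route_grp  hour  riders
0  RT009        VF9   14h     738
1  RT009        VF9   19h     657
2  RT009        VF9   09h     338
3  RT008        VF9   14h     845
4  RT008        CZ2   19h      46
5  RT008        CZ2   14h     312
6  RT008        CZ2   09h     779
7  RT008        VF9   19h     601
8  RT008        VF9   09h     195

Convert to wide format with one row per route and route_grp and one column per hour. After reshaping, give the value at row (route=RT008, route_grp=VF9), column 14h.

Wide layout: rows indexed by route and route_grp, columns are the 3 distinct hour values (14h, 19h, 09h).
Cell (route=RT008, route_grp=VF9, hour=14h) draws from the long row where route=RT008, route_grp=VF9 and hour=14h, which has riders=845.

845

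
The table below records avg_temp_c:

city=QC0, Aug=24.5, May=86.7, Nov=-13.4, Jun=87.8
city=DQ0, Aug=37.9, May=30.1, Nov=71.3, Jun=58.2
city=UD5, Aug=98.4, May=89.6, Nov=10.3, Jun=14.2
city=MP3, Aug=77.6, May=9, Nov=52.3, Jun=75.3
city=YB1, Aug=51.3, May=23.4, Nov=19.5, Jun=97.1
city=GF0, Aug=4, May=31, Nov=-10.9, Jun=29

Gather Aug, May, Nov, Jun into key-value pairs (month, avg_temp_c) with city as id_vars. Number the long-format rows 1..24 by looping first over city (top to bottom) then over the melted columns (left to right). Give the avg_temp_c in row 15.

24 rows total (6 × 4). Row 15: index ⌊(15-1)/4⌋ = 3 into city → MP3; (15-1) mod 4 = 2 into the melted columns → Nov.
So row 15 is (MP3, Nov, 52.3); avg_temp_c = 52.3.

52.3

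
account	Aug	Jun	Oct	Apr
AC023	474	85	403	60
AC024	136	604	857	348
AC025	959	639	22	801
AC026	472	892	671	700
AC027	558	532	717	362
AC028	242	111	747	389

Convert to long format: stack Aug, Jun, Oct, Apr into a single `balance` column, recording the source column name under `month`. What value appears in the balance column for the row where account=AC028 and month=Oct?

Unpivoting turns each (account, wide-column) pair into one long row.
The wide cell at row AC028, column Oct holds 747, so the long row (AC028, Oct) has balance=747.

747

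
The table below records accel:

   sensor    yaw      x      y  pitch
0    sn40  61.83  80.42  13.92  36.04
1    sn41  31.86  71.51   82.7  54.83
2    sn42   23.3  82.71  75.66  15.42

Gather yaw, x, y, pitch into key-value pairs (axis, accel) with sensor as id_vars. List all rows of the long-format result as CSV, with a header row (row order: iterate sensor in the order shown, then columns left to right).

sensor,axis,accel
sn40,yaw,61.83
sn40,x,80.42
sn40,y,13.92
sn40,pitch,36.04
sn41,yaw,31.86
sn41,x,71.51
sn41,y,82.7
sn41,pitch,54.83
sn42,yaw,23.3
sn42,x,82.71
sn42,y,75.66
sn42,pitch,15.42

Each (sensor, column) pair becomes one row: 3 × 4 = 12 rows.
For example, (sn40, yaw) → accel=61.83.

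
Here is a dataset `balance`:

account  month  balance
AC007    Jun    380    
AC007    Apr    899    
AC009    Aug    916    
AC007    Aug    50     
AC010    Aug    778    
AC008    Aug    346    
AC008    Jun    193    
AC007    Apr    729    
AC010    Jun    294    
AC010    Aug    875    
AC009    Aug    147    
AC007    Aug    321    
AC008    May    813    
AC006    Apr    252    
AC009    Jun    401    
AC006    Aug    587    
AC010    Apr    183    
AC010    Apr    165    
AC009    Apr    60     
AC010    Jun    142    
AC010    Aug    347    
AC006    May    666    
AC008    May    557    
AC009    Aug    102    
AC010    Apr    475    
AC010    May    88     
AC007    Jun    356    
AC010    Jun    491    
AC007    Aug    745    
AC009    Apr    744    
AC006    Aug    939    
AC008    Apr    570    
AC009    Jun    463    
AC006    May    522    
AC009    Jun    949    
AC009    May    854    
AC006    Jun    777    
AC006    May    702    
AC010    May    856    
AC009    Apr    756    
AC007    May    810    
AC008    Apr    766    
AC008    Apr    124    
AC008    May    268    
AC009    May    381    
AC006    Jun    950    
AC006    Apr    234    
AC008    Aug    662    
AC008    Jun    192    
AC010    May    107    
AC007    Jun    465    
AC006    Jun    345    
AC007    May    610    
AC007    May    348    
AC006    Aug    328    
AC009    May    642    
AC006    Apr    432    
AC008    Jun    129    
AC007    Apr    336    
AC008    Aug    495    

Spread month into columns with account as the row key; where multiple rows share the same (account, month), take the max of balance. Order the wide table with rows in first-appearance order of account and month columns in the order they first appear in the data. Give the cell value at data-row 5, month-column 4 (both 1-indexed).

702

With rows in first-appearance order of account, row 5 is account=AC006. month columns in first-appearance order: Jun, Apr, Aug, May; column 4 is May.
Long rows with account=AC006, month=May: max(666, 522, 702) = 702.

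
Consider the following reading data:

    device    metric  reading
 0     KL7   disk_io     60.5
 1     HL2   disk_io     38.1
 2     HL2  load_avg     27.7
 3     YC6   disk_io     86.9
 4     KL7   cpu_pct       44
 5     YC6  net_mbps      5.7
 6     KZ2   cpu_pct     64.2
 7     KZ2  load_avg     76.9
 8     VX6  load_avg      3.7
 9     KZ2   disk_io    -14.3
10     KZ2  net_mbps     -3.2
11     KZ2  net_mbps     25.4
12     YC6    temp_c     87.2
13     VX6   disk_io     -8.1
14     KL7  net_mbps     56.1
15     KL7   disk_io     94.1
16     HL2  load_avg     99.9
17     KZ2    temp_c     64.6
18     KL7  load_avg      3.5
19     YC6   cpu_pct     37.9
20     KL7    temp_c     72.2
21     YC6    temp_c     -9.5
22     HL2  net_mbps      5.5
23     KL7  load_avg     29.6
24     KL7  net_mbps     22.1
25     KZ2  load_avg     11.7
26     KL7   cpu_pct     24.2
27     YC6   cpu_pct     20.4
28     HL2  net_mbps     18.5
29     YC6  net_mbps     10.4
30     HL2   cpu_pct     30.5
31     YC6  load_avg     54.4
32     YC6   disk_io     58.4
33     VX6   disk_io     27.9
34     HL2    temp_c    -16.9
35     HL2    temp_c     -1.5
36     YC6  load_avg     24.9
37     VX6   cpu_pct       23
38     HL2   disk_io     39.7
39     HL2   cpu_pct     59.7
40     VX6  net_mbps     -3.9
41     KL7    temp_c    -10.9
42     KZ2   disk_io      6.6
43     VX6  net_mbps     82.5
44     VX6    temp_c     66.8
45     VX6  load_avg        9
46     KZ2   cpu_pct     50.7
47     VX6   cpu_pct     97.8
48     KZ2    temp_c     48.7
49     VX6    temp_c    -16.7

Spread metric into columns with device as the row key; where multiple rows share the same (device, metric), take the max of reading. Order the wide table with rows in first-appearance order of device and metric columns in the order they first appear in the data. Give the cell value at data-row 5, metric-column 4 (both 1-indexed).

82.5

With rows in first-appearance order of device, row 5 is device=VX6. metric columns in first-appearance order: disk_io, load_avg, cpu_pct, net_mbps, temp_c; column 4 is net_mbps.
Long rows with device=VX6, metric=net_mbps: max(-3.9, 82.5) = 82.5.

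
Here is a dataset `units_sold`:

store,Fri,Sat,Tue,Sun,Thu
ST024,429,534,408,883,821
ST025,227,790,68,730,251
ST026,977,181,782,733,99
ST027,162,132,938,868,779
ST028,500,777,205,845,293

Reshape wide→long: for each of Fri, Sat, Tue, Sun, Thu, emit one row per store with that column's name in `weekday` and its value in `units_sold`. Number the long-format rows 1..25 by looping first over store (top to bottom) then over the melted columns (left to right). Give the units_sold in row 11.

25 rows total (5 × 5). Row 11: index ⌊(11-1)/5⌋ = 2 into store → ST026; (11-1) mod 5 = 0 into the melted columns → Fri.
So row 11 is (ST026, Fri, 977); units_sold = 977.

977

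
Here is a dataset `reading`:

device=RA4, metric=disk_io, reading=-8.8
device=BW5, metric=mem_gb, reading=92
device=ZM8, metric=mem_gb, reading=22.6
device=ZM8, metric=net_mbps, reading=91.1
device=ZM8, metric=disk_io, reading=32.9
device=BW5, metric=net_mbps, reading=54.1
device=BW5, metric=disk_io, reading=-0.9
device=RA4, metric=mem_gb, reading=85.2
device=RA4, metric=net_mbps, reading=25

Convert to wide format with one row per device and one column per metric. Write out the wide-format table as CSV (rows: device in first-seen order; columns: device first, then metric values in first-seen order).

Columns: device plus the 3 distinct metric values (disk_io, mem_gb, net_mbps).
For example, row RA4 column disk_io takes reading=-8.8 from the long row (RA4, disk_io).

device,disk_io,mem_gb,net_mbps
RA4,-8.8,85.2,25
BW5,-0.9,92,54.1
ZM8,32.9,22.6,91.1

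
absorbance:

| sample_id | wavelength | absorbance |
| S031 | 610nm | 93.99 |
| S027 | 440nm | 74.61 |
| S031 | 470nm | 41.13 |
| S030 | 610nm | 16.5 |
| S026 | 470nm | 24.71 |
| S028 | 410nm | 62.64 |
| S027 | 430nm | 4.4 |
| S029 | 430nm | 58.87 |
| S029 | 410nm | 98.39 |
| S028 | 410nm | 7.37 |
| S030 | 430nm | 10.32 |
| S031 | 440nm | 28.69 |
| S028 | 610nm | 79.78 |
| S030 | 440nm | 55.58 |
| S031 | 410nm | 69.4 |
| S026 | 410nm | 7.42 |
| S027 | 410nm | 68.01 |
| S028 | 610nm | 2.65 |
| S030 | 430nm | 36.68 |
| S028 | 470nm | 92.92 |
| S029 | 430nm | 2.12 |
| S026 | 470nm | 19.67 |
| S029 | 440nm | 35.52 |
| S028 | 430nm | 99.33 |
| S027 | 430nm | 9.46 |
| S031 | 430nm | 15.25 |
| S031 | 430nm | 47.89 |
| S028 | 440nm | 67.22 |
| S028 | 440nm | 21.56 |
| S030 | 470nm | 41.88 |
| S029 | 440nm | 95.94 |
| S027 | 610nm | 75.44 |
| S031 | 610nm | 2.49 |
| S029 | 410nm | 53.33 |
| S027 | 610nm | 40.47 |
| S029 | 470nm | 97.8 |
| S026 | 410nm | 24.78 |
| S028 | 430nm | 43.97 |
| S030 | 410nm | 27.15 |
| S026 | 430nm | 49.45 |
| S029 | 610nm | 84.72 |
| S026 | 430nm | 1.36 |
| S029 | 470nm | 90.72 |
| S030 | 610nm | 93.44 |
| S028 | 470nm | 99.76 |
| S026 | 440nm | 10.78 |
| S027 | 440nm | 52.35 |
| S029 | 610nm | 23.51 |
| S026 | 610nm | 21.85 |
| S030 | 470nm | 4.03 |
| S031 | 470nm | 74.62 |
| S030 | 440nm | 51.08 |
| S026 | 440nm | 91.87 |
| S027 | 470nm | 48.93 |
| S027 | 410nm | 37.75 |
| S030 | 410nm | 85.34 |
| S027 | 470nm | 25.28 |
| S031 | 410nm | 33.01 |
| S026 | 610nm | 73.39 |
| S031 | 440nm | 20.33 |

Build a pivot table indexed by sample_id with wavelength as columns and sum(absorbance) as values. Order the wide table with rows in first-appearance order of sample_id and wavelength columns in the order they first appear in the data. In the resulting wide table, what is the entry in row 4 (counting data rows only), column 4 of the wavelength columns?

With rows in first-appearance order of sample_id, row 4 is sample_id=S026. wavelength columns in first-appearance order: 610nm, 440nm, 470nm, 410nm, 430nm; column 4 is 410nm.
Long rows with sample_id=S026, wavelength=410nm: 7.42 + 24.78 = 32.20.

32.20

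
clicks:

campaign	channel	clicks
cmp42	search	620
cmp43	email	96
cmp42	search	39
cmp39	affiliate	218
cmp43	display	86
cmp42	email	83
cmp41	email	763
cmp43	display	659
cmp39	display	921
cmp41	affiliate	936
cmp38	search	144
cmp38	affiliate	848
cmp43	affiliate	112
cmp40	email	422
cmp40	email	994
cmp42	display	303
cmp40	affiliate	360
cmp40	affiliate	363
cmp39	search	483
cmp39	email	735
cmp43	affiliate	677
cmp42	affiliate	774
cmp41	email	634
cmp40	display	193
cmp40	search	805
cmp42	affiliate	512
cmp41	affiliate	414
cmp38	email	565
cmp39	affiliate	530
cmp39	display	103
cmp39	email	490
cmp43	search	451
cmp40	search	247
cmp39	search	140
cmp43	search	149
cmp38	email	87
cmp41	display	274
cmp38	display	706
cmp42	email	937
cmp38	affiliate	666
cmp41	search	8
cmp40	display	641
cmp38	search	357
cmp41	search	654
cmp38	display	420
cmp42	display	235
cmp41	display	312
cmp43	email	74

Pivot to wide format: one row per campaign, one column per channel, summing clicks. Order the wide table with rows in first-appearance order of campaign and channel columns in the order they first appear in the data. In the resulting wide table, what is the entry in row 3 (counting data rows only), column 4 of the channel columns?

1024

With rows in first-appearance order of campaign, row 3 is campaign=cmp39. channel columns in first-appearance order: search, email, affiliate, display; column 4 is display.
Long rows with campaign=cmp39, channel=display: 921 + 103 = 1024.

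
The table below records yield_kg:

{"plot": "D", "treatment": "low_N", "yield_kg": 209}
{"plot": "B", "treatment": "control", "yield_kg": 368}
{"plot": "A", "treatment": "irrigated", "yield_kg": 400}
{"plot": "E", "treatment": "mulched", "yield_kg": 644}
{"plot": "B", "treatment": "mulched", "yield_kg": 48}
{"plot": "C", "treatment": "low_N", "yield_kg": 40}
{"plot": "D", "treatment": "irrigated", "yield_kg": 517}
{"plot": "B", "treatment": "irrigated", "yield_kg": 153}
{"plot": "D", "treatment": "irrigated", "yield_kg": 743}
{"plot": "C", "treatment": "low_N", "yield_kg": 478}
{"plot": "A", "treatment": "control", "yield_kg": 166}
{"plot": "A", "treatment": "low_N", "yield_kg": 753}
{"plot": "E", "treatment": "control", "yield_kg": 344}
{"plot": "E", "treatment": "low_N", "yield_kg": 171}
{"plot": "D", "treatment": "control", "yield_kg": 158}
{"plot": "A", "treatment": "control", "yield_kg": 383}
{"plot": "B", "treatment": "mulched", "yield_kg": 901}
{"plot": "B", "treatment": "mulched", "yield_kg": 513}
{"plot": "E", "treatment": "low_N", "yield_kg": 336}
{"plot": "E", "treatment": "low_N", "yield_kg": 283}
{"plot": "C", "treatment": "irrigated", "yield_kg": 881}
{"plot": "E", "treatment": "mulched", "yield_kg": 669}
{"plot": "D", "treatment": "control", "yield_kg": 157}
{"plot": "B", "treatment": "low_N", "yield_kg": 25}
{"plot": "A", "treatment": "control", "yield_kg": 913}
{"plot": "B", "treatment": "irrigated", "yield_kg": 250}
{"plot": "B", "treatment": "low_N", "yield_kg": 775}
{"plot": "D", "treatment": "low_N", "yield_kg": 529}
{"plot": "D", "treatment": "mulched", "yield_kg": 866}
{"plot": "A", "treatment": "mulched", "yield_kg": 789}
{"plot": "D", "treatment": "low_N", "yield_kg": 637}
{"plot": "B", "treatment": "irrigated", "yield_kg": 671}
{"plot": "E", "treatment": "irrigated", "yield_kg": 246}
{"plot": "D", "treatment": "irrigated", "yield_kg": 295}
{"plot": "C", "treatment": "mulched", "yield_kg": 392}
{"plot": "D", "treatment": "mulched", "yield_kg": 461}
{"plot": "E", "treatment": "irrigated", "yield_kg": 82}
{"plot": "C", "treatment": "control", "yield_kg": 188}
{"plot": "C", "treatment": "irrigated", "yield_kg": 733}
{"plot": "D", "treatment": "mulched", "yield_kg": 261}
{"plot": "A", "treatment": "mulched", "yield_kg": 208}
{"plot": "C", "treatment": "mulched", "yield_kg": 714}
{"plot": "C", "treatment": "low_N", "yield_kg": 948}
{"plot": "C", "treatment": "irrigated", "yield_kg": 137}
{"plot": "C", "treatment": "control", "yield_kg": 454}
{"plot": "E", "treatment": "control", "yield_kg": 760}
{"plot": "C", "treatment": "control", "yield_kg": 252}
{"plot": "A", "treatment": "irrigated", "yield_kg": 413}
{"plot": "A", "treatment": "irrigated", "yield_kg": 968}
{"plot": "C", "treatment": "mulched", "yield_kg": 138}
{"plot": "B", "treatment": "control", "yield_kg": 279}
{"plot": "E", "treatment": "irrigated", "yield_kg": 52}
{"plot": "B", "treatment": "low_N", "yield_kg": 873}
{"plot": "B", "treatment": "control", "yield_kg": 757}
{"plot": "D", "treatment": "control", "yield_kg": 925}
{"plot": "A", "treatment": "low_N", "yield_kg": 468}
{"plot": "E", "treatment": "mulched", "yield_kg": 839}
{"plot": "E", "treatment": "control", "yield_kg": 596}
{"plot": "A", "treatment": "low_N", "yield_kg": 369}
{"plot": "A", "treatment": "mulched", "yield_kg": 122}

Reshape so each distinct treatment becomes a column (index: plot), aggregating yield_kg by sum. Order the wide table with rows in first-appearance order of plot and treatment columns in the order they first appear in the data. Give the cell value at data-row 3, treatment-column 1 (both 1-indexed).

With rows in first-appearance order of plot, row 3 is plot=A. treatment columns in first-appearance order: low_N, control, irrigated, mulched; column 1 is low_N.
Long rows with plot=A, treatment=low_N: 753 + 468 + 369 = 1590.

1590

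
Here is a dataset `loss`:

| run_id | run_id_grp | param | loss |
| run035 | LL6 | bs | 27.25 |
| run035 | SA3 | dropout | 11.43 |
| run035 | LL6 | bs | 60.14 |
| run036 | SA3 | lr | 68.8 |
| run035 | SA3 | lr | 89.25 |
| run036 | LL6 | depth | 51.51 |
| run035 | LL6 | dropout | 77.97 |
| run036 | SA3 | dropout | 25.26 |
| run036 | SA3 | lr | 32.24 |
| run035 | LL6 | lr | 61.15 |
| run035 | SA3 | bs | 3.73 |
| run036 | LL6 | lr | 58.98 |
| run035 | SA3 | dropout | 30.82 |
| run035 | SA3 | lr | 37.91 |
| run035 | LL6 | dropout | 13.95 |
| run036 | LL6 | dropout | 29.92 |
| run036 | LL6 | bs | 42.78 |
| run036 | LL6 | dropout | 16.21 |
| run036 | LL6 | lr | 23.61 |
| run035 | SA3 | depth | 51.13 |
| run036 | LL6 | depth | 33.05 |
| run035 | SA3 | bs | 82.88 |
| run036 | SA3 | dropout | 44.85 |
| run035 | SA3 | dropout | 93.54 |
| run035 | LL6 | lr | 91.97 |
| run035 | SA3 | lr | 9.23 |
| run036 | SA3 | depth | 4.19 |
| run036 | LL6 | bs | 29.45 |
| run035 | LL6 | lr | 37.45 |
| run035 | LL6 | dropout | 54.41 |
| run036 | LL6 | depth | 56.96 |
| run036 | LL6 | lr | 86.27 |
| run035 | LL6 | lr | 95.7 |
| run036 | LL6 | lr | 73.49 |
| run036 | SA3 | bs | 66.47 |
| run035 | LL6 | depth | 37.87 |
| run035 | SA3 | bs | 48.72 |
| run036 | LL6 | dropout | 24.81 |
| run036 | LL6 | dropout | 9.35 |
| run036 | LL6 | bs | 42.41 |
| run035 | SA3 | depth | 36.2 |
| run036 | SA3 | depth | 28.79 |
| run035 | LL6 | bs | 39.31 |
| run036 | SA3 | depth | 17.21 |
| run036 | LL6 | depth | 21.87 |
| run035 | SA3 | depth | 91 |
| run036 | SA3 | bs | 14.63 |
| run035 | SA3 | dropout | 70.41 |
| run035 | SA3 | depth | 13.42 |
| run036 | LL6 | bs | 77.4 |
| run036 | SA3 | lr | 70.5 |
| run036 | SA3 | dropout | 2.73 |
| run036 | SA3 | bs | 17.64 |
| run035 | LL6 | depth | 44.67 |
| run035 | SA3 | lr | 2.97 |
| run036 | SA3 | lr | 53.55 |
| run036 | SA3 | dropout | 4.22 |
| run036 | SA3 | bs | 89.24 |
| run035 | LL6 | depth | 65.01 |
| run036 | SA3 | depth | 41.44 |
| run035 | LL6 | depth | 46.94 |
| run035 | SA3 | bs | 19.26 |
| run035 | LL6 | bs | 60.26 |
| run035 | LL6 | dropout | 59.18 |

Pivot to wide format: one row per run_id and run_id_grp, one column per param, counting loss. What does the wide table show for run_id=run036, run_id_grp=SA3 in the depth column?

Rows with run_id=run036, run_id_grp=SA3 and param=depth: loss values are 4.19, 28.79, 17.21, 41.44.
4 rows match — count = 4.

4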